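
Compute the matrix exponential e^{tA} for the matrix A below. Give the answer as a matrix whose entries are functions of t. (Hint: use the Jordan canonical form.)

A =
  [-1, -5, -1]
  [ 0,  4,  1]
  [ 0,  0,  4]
e^{tA} =
  [exp(-t), -exp(4*t) + exp(-t), -t*exp(4*t)]
  [0, exp(4*t), t*exp(4*t)]
  [0, 0, exp(4*t)]

Strategy: write A = P · J · P⁻¹ where J is a Jordan canonical form, so e^{tA} = P · e^{tJ} · P⁻¹, and e^{tJ} can be computed block-by-block.

A has Jordan form
J =
  [-1, 0, 0]
  [ 0, 4, 1]
  [ 0, 0, 4]
(up to reordering of blocks).

Per-block formulas:
  For a 2×2 Jordan block J_2(4): exp(t · J_2(4)) = e^(4t)·(I + t·N), where N is the 2×2 nilpotent shift.
  For a 1×1 block at λ = -1: exp(t · [-1]) = [e^(-1t)].

After assembling e^{tJ} and conjugating by P, we get:

e^{tA} =
  [exp(-t), -exp(4*t) + exp(-t), -t*exp(4*t)]
  [0, exp(4*t), t*exp(4*t)]
  [0, 0, exp(4*t)]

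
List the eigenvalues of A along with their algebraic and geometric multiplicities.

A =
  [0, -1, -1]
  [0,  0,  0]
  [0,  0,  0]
λ = 0: alg = 3, geom = 2

Step 1 — factor the characteristic polynomial to read off the algebraic multiplicities:
  χ_A(x) = x^3

Step 2 — compute geometric multiplicities via the rank-nullity identity g(λ) = n − rank(A − λI):
  rank(A − (0)·I) = 1, so dim ker(A − (0)·I) = n − 1 = 2

Summary:
  λ = 0: algebraic multiplicity = 3, geometric multiplicity = 2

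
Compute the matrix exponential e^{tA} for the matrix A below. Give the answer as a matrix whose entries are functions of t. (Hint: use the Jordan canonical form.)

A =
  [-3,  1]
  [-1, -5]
e^{tA} =
  [t*exp(-4*t) + exp(-4*t), t*exp(-4*t)]
  [-t*exp(-4*t), -t*exp(-4*t) + exp(-4*t)]

Strategy: write A = P · J · P⁻¹ where J is a Jordan canonical form, so e^{tA} = P · e^{tJ} · P⁻¹, and e^{tJ} can be computed block-by-block.

A has Jordan form
J =
  [-4,  1]
  [ 0, -4]
(up to reordering of blocks).

Per-block formulas:
  For a 2×2 Jordan block J_2(-4): exp(t · J_2(-4)) = e^(-4t)·(I + t·N), where N is the 2×2 nilpotent shift.

After assembling e^{tJ} and conjugating by P, we get:

e^{tA} =
  [t*exp(-4*t) + exp(-4*t), t*exp(-4*t)]
  [-t*exp(-4*t), -t*exp(-4*t) + exp(-4*t)]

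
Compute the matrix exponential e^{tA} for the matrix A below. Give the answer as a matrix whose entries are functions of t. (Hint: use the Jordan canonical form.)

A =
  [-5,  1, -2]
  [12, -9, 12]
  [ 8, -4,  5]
e^{tA} =
  [-2*t*exp(-3*t) + exp(-3*t), t*exp(-3*t), -2*t*exp(-3*t)]
  [12*t*exp(-3*t), -6*t*exp(-3*t) + exp(-3*t), 12*t*exp(-3*t)]
  [8*t*exp(-3*t), -4*t*exp(-3*t), 8*t*exp(-3*t) + exp(-3*t)]

Strategy: write A = P · J · P⁻¹ where J is a Jordan canonical form, so e^{tA} = P · e^{tJ} · P⁻¹, and e^{tJ} can be computed block-by-block.

A has Jordan form
J =
  [-3,  1,  0]
  [ 0, -3,  0]
  [ 0,  0, -3]
(up to reordering of blocks).

Per-block formulas:
  For a 2×2 Jordan block J_2(-3): exp(t · J_2(-3)) = e^(-3t)·(I + t·N), where N is the 2×2 nilpotent shift.
  For a 1×1 block at λ = -3: exp(t · [-3]) = [e^(-3t)].

After assembling e^{tJ} and conjugating by P, we get:

e^{tA} =
  [-2*t*exp(-3*t) + exp(-3*t), t*exp(-3*t), -2*t*exp(-3*t)]
  [12*t*exp(-3*t), -6*t*exp(-3*t) + exp(-3*t), 12*t*exp(-3*t)]
  [8*t*exp(-3*t), -4*t*exp(-3*t), 8*t*exp(-3*t) + exp(-3*t)]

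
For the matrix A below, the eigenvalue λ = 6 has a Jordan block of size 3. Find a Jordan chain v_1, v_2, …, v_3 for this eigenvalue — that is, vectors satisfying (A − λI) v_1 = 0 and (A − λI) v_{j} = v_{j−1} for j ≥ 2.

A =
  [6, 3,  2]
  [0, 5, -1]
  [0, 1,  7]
A Jordan chain for λ = 6 of length 3:
v_1 = (-1, 0, 0)ᵀ
v_2 = (3, -1, 1)ᵀ
v_3 = (0, 1, 0)ᵀ

Let N = A − (6)·I. We want v_3 with N^3 v_3 = 0 but N^2 v_3 ≠ 0; then v_{j-1} := N · v_j for j = 3, …, 2.

Pick v_3 = (0, 1, 0)ᵀ.
Then v_2 = N · v_3 = (3, -1, 1)ᵀ.
Then v_1 = N · v_2 = (-1, 0, 0)ᵀ.

Sanity check: (A − (6)·I) v_1 = (0, 0, 0)ᵀ = 0. ✓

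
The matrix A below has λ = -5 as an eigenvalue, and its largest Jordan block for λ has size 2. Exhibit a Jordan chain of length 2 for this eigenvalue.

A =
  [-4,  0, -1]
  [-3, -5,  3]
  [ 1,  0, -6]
A Jordan chain for λ = -5 of length 2:
v_1 = (1, -3, 1)ᵀ
v_2 = (1, 0, 0)ᵀ

Let N = A − (-5)·I. We want v_2 with N^2 v_2 = 0 but N^1 v_2 ≠ 0; then v_{j-1} := N · v_j for j = 2, …, 2.

Pick v_2 = (1, 0, 0)ᵀ.
Then v_1 = N · v_2 = (1, -3, 1)ᵀ.

Sanity check: (A − (-5)·I) v_1 = (0, 0, 0)ᵀ = 0. ✓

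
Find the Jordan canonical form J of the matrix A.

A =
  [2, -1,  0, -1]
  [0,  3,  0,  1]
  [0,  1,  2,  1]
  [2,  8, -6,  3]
J_1(2) ⊕ J_1(2) ⊕ J_2(3)

The characteristic polynomial is
  det(x·I − A) = x^4 - 10*x^3 + 37*x^2 - 60*x + 36 = (x - 3)^2*(x - 2)^2

Eigenvalues and multiplicities (the geometric multiplicity of λ is n − rank(A − λI), which equals the number of Jordan blocks for λ):
  λ = 2: algebraic multiplicity = 2, geometric multiplicity = 2
  λ = 3: algebraic multiplicity = 2, geometric multiplicity = 1

Determining the block sizes for each eigenvalue:
  λ = 2: gm = am = 2, so every block has size 1 → block sizes [1, 1]
  λ = 3: one block (gm = 1), so the single block has size am = 2 → block sizes [2]

Assembling the blocks gives a Jordan form
J =
  [2, 0, 0, 0]
  [0, 2, 0, 0]
  [0, 0, 3, 1]
  [0, 0, 0, 3]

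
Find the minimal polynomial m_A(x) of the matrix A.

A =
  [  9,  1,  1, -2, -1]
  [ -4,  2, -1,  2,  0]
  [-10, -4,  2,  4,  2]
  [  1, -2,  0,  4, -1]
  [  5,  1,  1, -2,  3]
x^3 - 12*x^2 + 48*x - 64

The characteristic polynomial is χ_A(x) = (x - 4)^5, so the eigenvalues are known. The minimal polynomial is
  m_A(x) = Π_λ (x − λ)^{k_λ}
where k_λ is the size of the *largest* Jordan block for λ (equivalently, the smallest k with (A − λI)^k v = 0 for every generalised eigenvector v of λ).

  λ = 4: largest Jordan block has size 3, contributing (x − 4)^3

So m_A(x) = (x - 4)^3 = x^3 - 12*x^2 + 48*x - 64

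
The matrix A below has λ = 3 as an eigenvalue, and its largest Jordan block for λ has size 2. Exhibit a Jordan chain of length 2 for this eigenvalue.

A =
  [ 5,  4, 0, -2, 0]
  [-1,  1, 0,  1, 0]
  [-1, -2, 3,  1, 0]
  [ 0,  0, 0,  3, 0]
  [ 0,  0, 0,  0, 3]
A Jordan chain for λ = 3 of length 2:
v_1 = (2, -1, -1, 0, 0)ᵀ
v_2 = (1, 0, 0, 0, 0)ᵀ

Let N = A − (3)·I. We want v_2 with N^2 v_2 = 0 but N^1 v_2 ≠ 0; then v_{j-1} := N · v_j for j = 2, …, 2.

Pick v_2 = (1, 0, 0, 0, 0)ᵀ.
Then v_1 = N · v_2 = (2, -1, -1, 0, 0)ᵀ.

Sanity check: (A − (3)·I) v_1 = (0, 0, 0, 0, 0)ᵀ = 0. ✓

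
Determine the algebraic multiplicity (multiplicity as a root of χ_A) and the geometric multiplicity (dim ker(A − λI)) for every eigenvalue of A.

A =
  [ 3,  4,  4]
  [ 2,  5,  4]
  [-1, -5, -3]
λ = 1: alg = 2, geom = 1; λ = 3: alg = 1, geom = 1

Step 1 — factor the characteristic polynomial to read off the algebraic multiplicities:
  χ_A(x) = (x - 3)*(x - 1)^2

Step 2 — compute geometric multiplicities via the rank-nullity identity g(λ) = n − rank(A − λI):
  rank(A − (1)·I) = 2, so dim ker(A − (1)·I) = n − 2 = 1
  rank(A − (3)·I) = 2, so dim ker(A − (3)·I) = n − 2 = 1

Summary:
  λ = 1: algebraic multiplicity = 2, geometric multiplicity = 1
  λ = 3: algebraic multiplicity = 1, geometric multiplicity = 1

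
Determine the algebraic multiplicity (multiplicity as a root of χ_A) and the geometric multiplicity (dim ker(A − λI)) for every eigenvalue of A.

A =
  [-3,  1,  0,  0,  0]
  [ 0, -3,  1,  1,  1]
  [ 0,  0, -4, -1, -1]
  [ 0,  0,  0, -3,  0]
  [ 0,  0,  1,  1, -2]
λ = -3: alg = 5, geom = 3

Step 1 — factor the characteristic polynomial to read off the algebraic multiplicities:
  χ_A(x) = (x + 3)^5

Step 2 — compute geometric multiplicities via the rank-nullity identity g(λ) = n − rank(A − λI):
  rank(A − (-3)·I) = 2, so dim ker(A − (-3)·I) = n − 2 = 3

Summary:
  λ = -3: algebraic multiplicity = 5, geometric multiplicity = 3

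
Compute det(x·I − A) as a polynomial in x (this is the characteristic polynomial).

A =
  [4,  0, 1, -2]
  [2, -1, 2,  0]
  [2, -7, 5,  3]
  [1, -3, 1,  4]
x^4 - 12*x^3 + 54*x^2 - 108*x + 81

Expanding det(x·I − A) (e.g. by cofactor expansion or by noting that A is similar to its Jordan form J, which has the same characteristic polynomial as A) gives
  χ_A(x) = x^4 - 12*x^3 + 54*x^2 - 108*x + 81
which factors as (x - 3)^4. The eigenvalues (with algebraic multiplicities) are λ = 3 with multiplicity 4.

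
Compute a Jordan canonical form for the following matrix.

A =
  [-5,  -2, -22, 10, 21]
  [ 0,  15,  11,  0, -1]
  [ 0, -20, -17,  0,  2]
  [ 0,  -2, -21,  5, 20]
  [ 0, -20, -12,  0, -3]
J_2(-5) ⊕ J_1(-5) ⊕ J_2(5)

The characteristic polynomial is
  det(x·I − A) = x^5 + 5*x^4 - 50*x^3 - 250*x^2 + 625*x + 3125 = (x - 5)^2*(x + 5)^3

Eigenvalues and multiplicities (the geometric multiplicity of λ is n − rank(A − λI), which equals the number of Jordan blocks for λ):
  λ = -5: algebraic multiplicity = 3, geometric multiplicity = 2
  λ = 5: algebraic multiplicity = 2, geometric multiplicity = 1

Determining the block sizes for each eigenvalue:
  λ = -5: 2 blocks summing to 3 forces exactly one block of size 2 and the rest size 1 → block sizes [2, 1]
  λ = 5: one block (gm = 1), so the single block has size am = 2 → block sizes [2]

Assembling the blocks gives a Jordan form
J =
  [-5,  1,  0, 0, 0]
  [ 0, -5,  0, 0, 0]
  [ 0,  0, -5, 0, 0]
  [ 0,  0,  0, 5, 1]
  [ 0,  0,  0, 0, 5]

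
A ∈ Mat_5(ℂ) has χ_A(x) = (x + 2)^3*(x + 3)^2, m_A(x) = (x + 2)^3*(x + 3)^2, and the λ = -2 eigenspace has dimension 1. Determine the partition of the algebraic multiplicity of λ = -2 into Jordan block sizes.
Block sizes for λ = -2: [3]

Step 1 — from the characteristic polynomial, algebraic multiplicity of λ = -2 is 3. From dim ker(A − (-2)·I) = 1, there are exactly 1 Jordan blocks for λ = -2.
Step 2 — from the minimal polynomial, the factor (x + 2)^3 tells us the largest block for λ = -2 has size 3.
Step 3 — with total size 3, 1 blocks, and largest block 3, the block sizes (in nonincreasing order) are [3].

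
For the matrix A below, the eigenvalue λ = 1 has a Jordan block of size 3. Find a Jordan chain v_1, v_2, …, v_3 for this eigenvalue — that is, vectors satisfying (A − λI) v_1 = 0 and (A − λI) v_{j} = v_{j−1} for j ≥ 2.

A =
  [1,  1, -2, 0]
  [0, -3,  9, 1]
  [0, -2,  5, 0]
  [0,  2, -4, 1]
A Jordan chain for λ = 1 of length 3:
v_1 = (1, -4, -2, 2)ᵀ
v_2 = (-2, 9, 4, -4)ᵀ
v_3 = (0, 0, 1, 0)ᵀ

Let N = A − (1)·I. We want v_3 with N^3 v_3 = 0 but N^2 v_3 ≠ 0; then v_{j-1} := N · v_j for j = 3, …, 2.

Pick v_3 = (0, 0, 1, 0)ᵀ.
Then v_2 = N · v_3 = (-2, 9, 4, -4)ᵀ.
Then v_1 = N · v_2 = (1, -4, -2, 2)ᵀ.

Sanity check: (A − (1)·I) v_1 = (0, 0, 0, 0)ᵀ = 0. ✓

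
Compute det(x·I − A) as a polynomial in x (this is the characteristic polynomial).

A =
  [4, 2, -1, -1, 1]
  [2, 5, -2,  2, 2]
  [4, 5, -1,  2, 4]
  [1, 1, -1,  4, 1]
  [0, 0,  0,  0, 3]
x^5 - 15*x^4 + 90*x^3 - 270*x^2 + 405*x - 243

Expanding det(x·I − A) (e.g. by cofactor expansion or by noting that A is similar to its Jordan form J, which has the same characteristic polynomial as A) gives
  χ_A(x) = x^5 - 15*x^4 + 90*x^3 - 270*x^2 + 405*x - 243
which factors as (x - 3)^5. The eigenvalues (with algebraic multiplicities) are λ = 3 with multiplicity 5.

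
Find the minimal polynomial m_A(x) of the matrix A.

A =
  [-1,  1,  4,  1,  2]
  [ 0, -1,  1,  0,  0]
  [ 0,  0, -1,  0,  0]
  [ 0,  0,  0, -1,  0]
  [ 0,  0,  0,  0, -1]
x^3 + 3*x^2 + 3*x + 1

The characteristic polynomial is χ_A(x) = (x + 1)^5, so the eigenvalues are known. The minimal polynomial is
  m_A(x) = Π_λ (x − λ)^{k_λ}
where k_λ is the size of the *largest* Jordan block for λ (equivalently, the smallest k with (A − λI)^k v = 0 for every generalised eigenvector v of λ).

  λ = -1: largest Jordan block has size 3, contributing (x + 1)^3

So m_A(x) = (x + 1)^3 = x^3 + 3*x^2 + 3*x + 1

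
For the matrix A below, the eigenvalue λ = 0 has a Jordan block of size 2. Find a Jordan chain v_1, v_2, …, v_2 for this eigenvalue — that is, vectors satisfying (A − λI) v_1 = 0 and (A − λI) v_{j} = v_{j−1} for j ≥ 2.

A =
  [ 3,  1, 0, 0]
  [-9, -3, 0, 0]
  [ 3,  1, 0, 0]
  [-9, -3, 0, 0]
A Jordan chain for λ = 0 of length 2:
v_1 = (3, -9, 3, -9)ᵀ
v_2 = (1, 0, 0, 0)ᵀ

Let N = A − (0)·I. We want v_2 with N^2 v_2 = 0 but N^1 v_2 ≠ 0; then v_{j-1} := N · v_j for j = 2, …, 2.

Pick v_2 = (1, 0, 0, 0)ᵀ.
Then v_1 = N · v_2 = (3, -9, 3, -9)ᵀ.

Sanity check: (A − (0)·I) v_1 = (0, 0, 0, 0)ᵀ = 0. ✓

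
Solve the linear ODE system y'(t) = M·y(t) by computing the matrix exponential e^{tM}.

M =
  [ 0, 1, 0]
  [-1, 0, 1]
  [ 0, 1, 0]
e^{tM} =
  [1 - t^2/2, t, t^2/2]
  [-t, 1, t]
  [-t^2/2, t, t^2/2 + 1]

Strategy: write M = P · J · P⁻¹ where J is a Jordan canonical form, so e^{tM} = P · e^{tJ} · P⁻¹, and e^{tJ} can be computed block-by-block.

M has Jordan form
J =
  [0, 1, 0]
  [0, 0, 1]
  [0, 0, 0]
(up to reordering of blocks).

Per-block formulas:
  For a 3×3 Jordan block J_3(0): exp(t · J_3(0)) = e^(0t)·(I + t·N + (t^2/2)·N^2), where N is the 3×3 nilpotent shift.

After assembling e^{tJ} and conjugating by P, we get:

e^{tM} =
  [1 - t^2/2, t, t^2/2]
  [-t, 1, t]
  [-t^2/2, t, t^2/2 + 1]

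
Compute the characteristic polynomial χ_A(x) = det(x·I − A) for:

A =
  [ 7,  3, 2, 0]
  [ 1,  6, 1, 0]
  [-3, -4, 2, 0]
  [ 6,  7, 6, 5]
x^4 - 20*x^3 + 150*x^2 - 500*x + 625

Expanding det(x·I − A) (e.g. by cofactor expansion or by noting that A is similar to its Jordan form J, which has the same characteristic polynomial as A) gives
  χ_A(x) = x^4 - 20*x^3 + 150*x^2 - 500*x + 625
which factors as (x - 5)^4. The eigenvalues (with algebraic multiplicities) are λ = 5 with multiplicity 4.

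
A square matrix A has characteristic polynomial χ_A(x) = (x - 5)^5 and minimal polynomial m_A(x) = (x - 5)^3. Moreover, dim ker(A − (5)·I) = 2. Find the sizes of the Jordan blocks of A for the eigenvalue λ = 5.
Block sizes for λ = 5: [3, 2]

Step 1 — from the characteristic polynomial, algebraic multiplicity of λ = 5 is 5. From dim ker(A − (5)·I) = 2, there are exactly 2 Jordan blocks for λ = 5.
Step 2 — from the minimal polynomial, the factor (x − 5)^3 tells us the largest block for λ = 5 has size 3.
Step 3 — with total size 5, 2 blocks, and largest block 3, the block sizes (in nonincreasing order) are [3, 2].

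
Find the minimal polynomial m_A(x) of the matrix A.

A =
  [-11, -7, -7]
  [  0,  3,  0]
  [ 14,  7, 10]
x^2 + x - 12

The characteristic polynomial is χ_A(x) = (x - 3)^2*(x + 4), so the eigenvalues are known. The minimal polynomial is
  m_A(x) = Π_λ (x − λ)^{k_λ}
where k_λ is the size of the *largest* Jordan block for λ (equivalently, the smallest k with (A − λI)^k v = 0 for every generalised eigenvector v of λ).

  λ = -4: largest Jordan block has size 1, contributing (x + 4)
  λ = 3: largest Jordan block has size 1, contributing (x − 3)

So m_A(x) = (x - 3)*(x + 4) = x^2 + x - 12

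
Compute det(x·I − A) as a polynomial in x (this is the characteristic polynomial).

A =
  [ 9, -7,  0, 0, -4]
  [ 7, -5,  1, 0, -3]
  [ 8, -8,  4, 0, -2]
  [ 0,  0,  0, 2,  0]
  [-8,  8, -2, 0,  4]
x^5 - 14*x^4 + 72*x^3 - 176*x^2 + 208*x - 96

Expanding det(x·I − A) (e.g. by cofactor expansion or by noting that A is similar to its Jordan form J, which has the same characteristic polynomial as A) gives
  χ_A(x) = x^5 - 14*x^4 + 72*x^3 - 176*x^2 + 208*x - 96
which factors as (x - 6)*(x - 2)^4. The eigenvalues (with algebraic multiplicities) are λ = 2 with multiplicity 4, λ = 6 with multiplicity 1.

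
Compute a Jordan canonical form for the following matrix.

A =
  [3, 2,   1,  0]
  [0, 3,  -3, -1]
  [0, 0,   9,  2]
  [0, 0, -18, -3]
J_2(3) ⊕ J_2(3)

The characteristic polynomial is
  det(x·I − A) = x^4 - 12*x^3 + 54*x^2 - 108*x + 81 = (x - 3)^4

Eigenvalues and multiplicities (the geometric multiplicity of λ is n − rank(A − λI), which equals the number of Jordan blocks for λ):
  λ = 3: algebraic multiplicity = 4, geometric multiplicity = 2

Determining the block sizes for each eigenvalue:
  λ = 3: with am = 4 and gm = 2, the partition is not yet determined (e.g. several partitions of 4 into 2 parts exist). Let N = A − (3)·I. Computing rank(N^1) = 2, rank(N^2) = 0; the number of blocks of size ≥ j is rank(N^{j−1}) − rank(N^j), giving [2, 2]. So we have 2 block(s) of size 2 → block sizes [2, 2]

Assembling the blocks gives a Jordan form
J =
  [3, 1, 0, 0]
  [0, 3, 0, 0]
  [0, 0, 3, 1]
  [0, 0, 0, 3]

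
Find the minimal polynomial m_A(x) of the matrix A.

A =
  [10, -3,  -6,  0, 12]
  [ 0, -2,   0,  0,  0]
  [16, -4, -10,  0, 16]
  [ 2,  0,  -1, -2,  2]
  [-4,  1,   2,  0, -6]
x^2 + 4*x + 4

The characteristic polynomial is χ_A(x) = (x + 2)^5, so the eigenvalues are known. The minimal polynomial is
  m_A(x) = Π_λ (x − λ)^{k_λ}
where k_λ is the size of the *largest* Jordan block for λ (equivalently, the smallest k with (A − λI)^k v = 0 for every generalised eigenvector v of λ).

  λ = -2: largest Jordan block has size 2, contributing (x + 2)^2

So m_A(x) = (x + 2)^2 = x^2 + 4*x + 4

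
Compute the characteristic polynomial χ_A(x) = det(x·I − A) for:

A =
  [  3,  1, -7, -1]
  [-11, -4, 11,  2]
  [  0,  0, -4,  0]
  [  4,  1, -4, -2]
x^4 + 7*x^3 + 15*x^2 + 13*x + 4

Expanding det(x·I − A) (e.g. by cofactor expansion or by noting that A is similar to its Jordan form J, which has the same characteristic polynomial as A) gives
  χ_A(x) = x^4 + 7*x^3 + 15*x^2 + 13*x + 4
which factors as (x + 1)^3*(x + 4). The eigenvalues (with algebraic multiplicities) are λ = -4 with multiplicity 1, λ = -1 with multiplicity 3.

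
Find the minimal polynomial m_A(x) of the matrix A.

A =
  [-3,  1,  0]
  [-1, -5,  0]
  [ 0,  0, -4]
x^2 + 8*x + 16

The characteristic polynomial is χ_A(x) = (x + 4)^3, so the eigenvalues are known. The minimal polynomial is
  m_A(x) = Π_λ (x − λ)^{k_λ}
where k_λ is the size of the *largest* Jordan block for λ (equivalently, the smallest k with (A − λI)^k v = 0 for every generalised eigenvector v of λ).

  λ = -4: largest Jordan block has size 2, contributing (x + 4)^2

So m_A(x) = (x + 4)^2 = x^2 + 8*x + 16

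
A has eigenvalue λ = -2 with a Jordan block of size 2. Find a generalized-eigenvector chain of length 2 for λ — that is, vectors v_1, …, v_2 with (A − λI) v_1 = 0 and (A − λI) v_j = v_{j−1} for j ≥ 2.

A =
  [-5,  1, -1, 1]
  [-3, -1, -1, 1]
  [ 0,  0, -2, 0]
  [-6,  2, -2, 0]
A Jordan chain for λ = -2 of length 2:
v_1 = (-3, -3, 0, -6)ᵀ
v_2 = (1, 0, 0, 0)ᵀ

Let N = A − (-2)·I. We want v_2 with N^2 v_2 = 0 but N^1 v_2 ≠ 0; then v_{j-1} := N · v_j for j = 2, …, 2.

Pick v_2 = (1, 0, 0, 0)ᵀ.
Then v_1 = N · v_2 = (-3, -3, 0, -6)ᵀ.

Sanity check: (A − (-2)·I) v_1 = (0, 0, 0, 0)ᵀ = 0. ✓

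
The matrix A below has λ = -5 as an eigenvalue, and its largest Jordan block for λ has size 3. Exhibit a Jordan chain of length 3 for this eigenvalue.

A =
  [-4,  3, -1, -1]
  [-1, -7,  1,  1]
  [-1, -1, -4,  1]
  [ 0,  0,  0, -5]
A Jordan chain for λ = -5 of length 3:
v_1 = (-1, 0, -1, 0)ᵀ
v_2 = (1, -1, -1, 0)ᵀ
v_3 = (1, 0, 0, 0)ᵀ

Let N = A − (-5)·I. We want v_3 with N^3 v_3 = 0 but N^2 v_3 ≠ 0; then v_{j-1} := N · v_j for j = 3, …, 2.

Pick v_3 = (1, 0, 0, 0)ᵀ.
Then v_2 = N · v_3 = (1, -1, -1, 0)ᵀ.
Then v_1 = N · v_2 = (-1, 0, -1, 0)ᵀ.

Sanity check: (A − (-5)·I) v_1 = (0, 0, 0, 0)ᵀ = 0. ✓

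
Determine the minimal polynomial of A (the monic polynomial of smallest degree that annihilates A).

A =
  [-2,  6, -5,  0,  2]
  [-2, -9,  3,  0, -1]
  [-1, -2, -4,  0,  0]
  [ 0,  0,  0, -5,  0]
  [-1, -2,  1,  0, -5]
x^2 + 10*x + 25

The characteristic polynomial is χ_A(x) = (x + 5)^5, so the eigenvalues are known. The minimal polynomial is
  m_A(x) = Π_λ (x − λ)^{k_λ}
where k_λ is the size of the *largest* Jordan block for λ (equivalently, the smallest k with (A − λI)^k v = 0 for every generalised eigenvector v of λ).

  λ = -5: largest Jordan block has size 2, contributing (x + 5)^2

So m_A(x) = (x + 5)^2 = x^2 + 10*x + 25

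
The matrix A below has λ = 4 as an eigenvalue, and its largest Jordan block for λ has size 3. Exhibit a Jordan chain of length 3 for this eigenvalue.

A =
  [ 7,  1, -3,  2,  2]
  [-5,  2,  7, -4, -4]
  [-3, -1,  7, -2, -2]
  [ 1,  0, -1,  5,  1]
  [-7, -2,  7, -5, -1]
A Jordan chain for λ = 4 of length 3:
v_1 = (1, -2, -1, 0, -2)ᵀ
v_2 = (3, -5, -3, 1, -7)ᵀ
v_3 = (1, 0, 0, 0, 0)ᵀ

Let N = A − (4)·I. We want v_3 with N^3 v_3 = 0 but N^2 v_3 ≠ 0; then v_{j-1} := N · v_j for j = 3, …, 2.

Pick v_3 = (1, 0, 0, 0, 0)ᵀ.
Then v_2 = N · v_3 = (3, -5, -3, 1, -7)ᵀ.
Then v_1 = N · v_2 = (1, -2, -1, 0, -2)ᵀ.

Sanity check: (A − (4)·I) v_1 = (0, 0, 0, 0, 0)ᵀ = 0. ✓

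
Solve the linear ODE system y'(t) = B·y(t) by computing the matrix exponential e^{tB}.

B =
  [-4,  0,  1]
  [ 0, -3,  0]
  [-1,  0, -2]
e^{tB} =
  [-t*exp(-3*t) + exp(-3*t), 0, t*exp(-3*t)]
  [0, exp(-3*t), 0]
  [-t*exp(-3*t), 0, t*exp(-3*t) + exp(-3*t)]

Strategy: write B = P · J · P⁻¹ where J is a Jordan canonical form, so e^{tB} = P · e^{tJ} · P⁻¹, and e^{tJ} can be computed block-by-block.

B has Jordan form
J =
  [-3,  1,  0]
  [ 0, -3,  0]
  [ 0,  0, -3]
(up to reordering of blocks).

Per-block formulas:
  For a 2×2 Jordan block J_2(-3): exp(t · J_2(-3)) = e^(-3t)·(I + t·N), where N is the 2×2 nilpotent shift.
  For a 1×1 block at λ = -3: exp(t · [-3]) = [e^(-3t)].

After assembling e^{tJ} and conjugating by P, we get:

e^{tB} =
  [-t*exp(-3*t) + exp(-3*t), 0, t*exp(-3*t)]
  [0, exp(-3*t), 0]
  [-t*exp(-3*t), 0, t*exp(-3*t) + exp(-3*t)]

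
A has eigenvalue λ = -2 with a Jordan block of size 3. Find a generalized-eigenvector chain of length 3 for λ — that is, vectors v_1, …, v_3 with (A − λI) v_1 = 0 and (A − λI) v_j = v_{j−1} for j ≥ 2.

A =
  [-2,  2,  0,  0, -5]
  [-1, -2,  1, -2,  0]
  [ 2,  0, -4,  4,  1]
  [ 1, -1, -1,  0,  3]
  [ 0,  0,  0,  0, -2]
A Jordan chain for λ = -2 of length 3:
v_1 = (-2, 0, 0, 1, 0)ᵀ
v_2 = (0, -1, 2, 1, 0)ᵀ
v_3 = (1, 0, 0, 0, 0)ᵀ

Let N = A − (-2)·I. We want v_3 with N^3 v_3 = 0 but N^2 v_3 ≠ 0; then v_{j-1} := N · v_j for j = 3, …, 2.

Pick v_3 = (1, 0, 0, 0, 0)ᵀ.
Then v_2 = N · v_3 = (0, -1, 2, 1, 0)ᵀ.
Then v_1 = N · v_2 = (-2, 0, 0, 1, 0)ᵀ.

Sanity check: (A − (-2)·I) v_1 = (0, 0, 0, 0, 0)ᵀ = 0. ✓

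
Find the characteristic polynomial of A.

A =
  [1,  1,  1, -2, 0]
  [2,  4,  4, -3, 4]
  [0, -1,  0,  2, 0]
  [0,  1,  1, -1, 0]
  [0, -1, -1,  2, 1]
x^5 - 5*x^4 + 10*x^3 - 10*x^2 + 5*x - 1

Expanding det(x·I − A) (e.g. by cofactor expansion or by noting that A is similar to its Jordan form J, which has the same characteristic polynomial as A) gives
  χ_A(x) = x^5 - 5*x^4 + 10*x^3 - 10*x^2 + 5*x - 1
which factors as (x - 1)^5. The eigenvalues (with algebraic multiplicities) are λ = 1 with multiplicity 5.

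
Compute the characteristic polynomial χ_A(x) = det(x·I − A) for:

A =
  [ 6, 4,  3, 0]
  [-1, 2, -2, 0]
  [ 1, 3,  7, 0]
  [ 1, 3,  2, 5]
x^4 - 20*x^3 + 150*x^2 - 500*x + 625

Expanding det(x·I − A) (e.g. by cofactor expansion or by noting that A is similar to its Jordan form J, which has the same characteristic polynomial as A) gives
  χ_A(x) = x^4 - 20*x^3 + 150*x^2 - 500*x + 625
which factors as (x - 5)^4. The eigenvalues (with algebraic multiplicities) are λ = 5 with multiplicity 4.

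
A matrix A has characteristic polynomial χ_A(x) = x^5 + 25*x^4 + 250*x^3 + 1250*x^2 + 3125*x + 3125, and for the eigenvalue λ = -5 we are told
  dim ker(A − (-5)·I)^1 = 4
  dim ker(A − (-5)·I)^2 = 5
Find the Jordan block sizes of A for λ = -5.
Block sizes for λ = -5: [2, 1, 1, 1]

From the dimensions of kernels of powers, the number of Jordan blocks of size at least j is d_j − d_{j−1} where d_j = dim ker(N^j) (with d_0 = 0). Computing the differences gives [4, 1].
The number of blocks of size exactly k is (#blocks of size ≥ k) − (#blocks of size ≥ k + 1), so the partition is: 3 block(s) of size 1, 1 block(s) of size 2.
In nonincreasing order the block sizes are [2, 1, 1, 1].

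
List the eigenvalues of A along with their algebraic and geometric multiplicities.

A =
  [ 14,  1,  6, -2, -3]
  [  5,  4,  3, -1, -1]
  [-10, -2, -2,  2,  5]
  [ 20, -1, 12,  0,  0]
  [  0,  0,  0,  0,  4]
λ = 4: alg = 5, geom = 2

Step 1 — factor the characteristic polynomial to read off the algebraic multiplicities:
  χ_A(x) = (x - 4)^5

Step 2 — compute geometric multiplicities via the rank-nullity identity g(λ) = n − rank(A − λI):
  rank(A − (4)·I) = 3, so dim ker(A − (4)·I) = n − 3 = 2

Summary:
  λ = 4: algebraic multiplicity = 5, geometric multiplicity = 2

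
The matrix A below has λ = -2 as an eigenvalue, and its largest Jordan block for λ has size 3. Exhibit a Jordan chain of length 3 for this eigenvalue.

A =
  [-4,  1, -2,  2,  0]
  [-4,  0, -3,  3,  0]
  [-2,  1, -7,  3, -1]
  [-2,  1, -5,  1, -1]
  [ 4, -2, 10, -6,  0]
A Jordan chain for λ = -2 of length 3:
v_1 = (1, 2, 1, 1, -2)ᵀ
v_2 = (-2, -3, -5, -5, 10)ᵀ
v_3 = (0, 0, 1, 0, 0)ᵀ

Let N = A − (-2)·I. We want v_3 with N^3 v_3 = 0 but N^2 v_3 ≠ 0; then v_{j-1} := N · v_j for j = 3, …, 2.

Pick v_3 = (0, 0, 1, 0, 0)ᵀ.
Then v_2 = N · v_3 = (-2, -3, -5, -5, 10)ᵀ.
Then v_1 = N · v_2 = (1, 2, 1, 1, -2)ᵀ.

Sanity check: (A − (-2)·I) v_1 = (0, 0, 0, 0, 0)ᵀ = 0. ✓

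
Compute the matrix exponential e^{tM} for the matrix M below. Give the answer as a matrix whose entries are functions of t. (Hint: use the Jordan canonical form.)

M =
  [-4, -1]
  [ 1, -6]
e^{tM} =
  [t*exp(-5*t) + exp(-5*t), -t*exp(-5*t)]
  [t*exp(-5*t), -t*exp(-5*t) + exp(-5*t)]

Strategy: write M = P · J · P⁻¹ where J is a Jordan canonical form, so e^{tM} = P · e^{tJ} · P⁻¹, and e^{tJ} can be computed block-by-block.

M has Jordan form
J =
  [-5,  1]
  [ 0, -5]
(up to reordering of blocks).

Per-block formulas:
  For a 2×2 Jordan block J_2(-5): exp(t · J_2(-5)) = e^(-5t)·(I + t·N), where N is the 2×2 nilpotent shift.

After assembling e^{tJ} and conjugating by P, we get:

e^{tM} =
  [t*exp(-5*t) + exp(-5*t), -t*exp(-5*t)]
  [t*exp(-5*t), -t*exp(-5*t) + exp(-5*t)]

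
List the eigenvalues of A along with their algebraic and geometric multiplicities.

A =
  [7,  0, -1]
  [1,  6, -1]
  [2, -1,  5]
λ = 6: alg = 3, geom = 1

Step 1 — factor the characteristic polynomial to read off the algebraic multiplicities:
  χ_A(x) = (x - 6)^3

Step 2 — compute geometric multiplicities via the rank-nullity identity g(λ) = n − rank(A − λI):
  rank(A − (6)·I) = 2, so dim ker(A − (6)·I) = n − 2 = 1

Summary:
  λ = 6: algebraic multiplicity = 3, geometric multiplicity = 1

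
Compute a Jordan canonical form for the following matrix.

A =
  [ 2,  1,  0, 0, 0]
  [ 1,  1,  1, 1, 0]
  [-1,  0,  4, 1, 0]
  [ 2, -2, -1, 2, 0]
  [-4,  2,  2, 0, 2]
J_3(2) ⊕ J_1(2) ⊕ J_1(3)

The characteristic polynomial is
  det(x·I − A) = x^5 - 11*x^4 + 48*x^3 - 104*x^2 + 112*x - 48 = (x - 3)*(x - 2)^4

Eigenvalues and multiplicities (the geometric multiplicity of λ is n − rank(A − λI), which equals the number of Jordan blocks for λ):
  λ = 2: algebraic multiplicity = 4, geometric multiplicity = 2
  λ = 3: algebraic multiplicity = 1, geometric multiplicity = 1

Determining the block sizes for each eigenvalue:
  λ = 2: with am = 4 and gm = 2, the partition is not yet determined (e.g. several partitions of 4 into 2 parts exist). Let N = A − (2)·I. Computing rank(N^1) = 3, rank(N^2) = 2, rank(N^3) = 1; the number of blocks of size ≥ j is rank(N^{j−1}) − rank(N^j), giving [2, 1, 1]. So we have 1 block(s) of size 3, 1 block(s) of size 1 → block sizes [3, 1]
  λ = 3: one block (gm = 1), so the single block has size am = 1 → block sizes [1]

Assembling the blocks gives a Jordan form
J =
  [2, 1, 0, 0, 0]
  [0, 2, 1, 0, 0]
  [0, 0, 2, 0, 0]
  [0, 0, 0, 2, 0]
  [0, 0, 0, 0, 3]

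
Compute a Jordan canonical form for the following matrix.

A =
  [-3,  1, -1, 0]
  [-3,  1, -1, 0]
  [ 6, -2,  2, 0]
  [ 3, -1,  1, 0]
J_2(0) ⊕ J_1(0) ⊕ J_1(0)

The characteristic polynomial is
  det(x·I − A) = x^4

Eigenvalues and multiplicities (the geometric multiplicity of λ is n − rank(A − λI), which equals the number of Jordan blocks for λ):
  λ = 0: algebraic multiplicity = 4, geometric multiplicity = 3

Determining the block sizes for each eigenvalue:
  λ = 0: 3 blocks summing to 4 forces exactly one block of size 2 and the rest size 1 → block sizes [2, 1, 1]

Assembling the blocks gives a Jordan form
J =
  [0, 1, 0, 0]
  [0, 0, 0, 0]
  [0, 0, 0, 0]
  [0, 0, 0, 0]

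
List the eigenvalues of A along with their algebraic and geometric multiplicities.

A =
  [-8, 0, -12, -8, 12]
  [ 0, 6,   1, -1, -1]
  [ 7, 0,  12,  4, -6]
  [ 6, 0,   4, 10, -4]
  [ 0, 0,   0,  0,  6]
λ = 2: alg = 1, geom = 1; λ = 6: alg = 4, geom = 2

Step 1 — factor the characteristic polynomial to read off the algebraic multiplicities:
  χ_A(x) = (x - 6)^4*(x - 2)

Step 2 — compute geometric multiplicities via the rank-nullity identity g(λ) = n − rank(A − λI):
  rank(A − (2)·I) = 4, so dim ker(A − (2)·I) = n − 4 = 1
  rank(A − (6)·I) = 3, so dim ker(A − (6)·I) = n − 3 = 2

Summary:
  λ = 2: algebraic multiplicity = 1, geometric multiplicity = 1
  λ = 6: algebraic multiplicity = 4, geometric multiplicity = 2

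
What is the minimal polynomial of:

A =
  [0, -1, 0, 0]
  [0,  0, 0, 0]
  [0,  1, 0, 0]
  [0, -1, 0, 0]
x^2

The characteristic polynomial is χ_A(x) = x^4, so the eigenvalues are known. The minimal polynomial is
  m_A(x) = Π_λ (x − λ)^{k_λ}
where k_λ is the size of the *largest* Jordan block for λ (equivalently, the smallest k with (A − λI)^k v = 0 for every generalised eigenvector v of λ).

  λ = 0: largest Jordan block has size 2, contributing (x − 0)^2

So m_A(x) = x^2 = x^2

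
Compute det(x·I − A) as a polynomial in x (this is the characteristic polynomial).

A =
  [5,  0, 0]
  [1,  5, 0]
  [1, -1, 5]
x^3 - 15*x^2 + 75*x - 125

Expanding det(x·I − A) (e.g. by cofactor expansion or by noting that A is similar to its Jordan form J, which has the same characteristic polynomial as A) gives
  χ_A(x) = x^3 - 15*x^2 + 75*x - 125
which factors as (x - 5)^3. The eigenvalues (with algebraic multiplicities) are λ = 5 with multiplicity 3.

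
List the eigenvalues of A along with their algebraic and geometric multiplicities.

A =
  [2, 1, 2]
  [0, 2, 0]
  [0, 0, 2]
λ = 2: alg = 3, geom = 2

Step 1 — factor the characteristic polynomial to read off the algebraic multiplicities:
  χ_A(x) = (x - 2)^3

Step 2 — compute geometric multiplicities via the rank-nullity identity g(λ) = n − rank(A − λI):
  rank(A − (2)·I) = 1, so dim ker(A − (2)·I) = n − 1 = 2

Summary:
  λ = 2: algebraic multiplicity = 3, geometric multiplicity = 2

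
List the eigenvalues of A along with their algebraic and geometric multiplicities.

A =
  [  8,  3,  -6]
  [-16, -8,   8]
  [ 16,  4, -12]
λ = -4: alg = 3, geom = 2

Step 1 — factor the characteristic polynomial to read off the algebraic multiplicities:
  χ_A(x) = (x + 4)^3

Step 2 — compute geometric multiplicities via the rank-nullity identity g(λ) = n − rank(A − λI):
  rank(A − (-4)·I) = 1, so dim ker(A − (-4)·I) = n − 1 = 2

Summary:
  λ = -4: algebraic multiplicity = 3, geometric multiplicity = 2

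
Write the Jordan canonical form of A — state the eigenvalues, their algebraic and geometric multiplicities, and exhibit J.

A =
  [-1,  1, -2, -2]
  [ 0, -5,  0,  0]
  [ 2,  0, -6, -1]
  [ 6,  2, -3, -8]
J_2(-5) ⊕ J_2(-5)

The characteristic polynomial is
  det(x·I − A) = x^4 + 20*x^3 + 150*x^2 + 500*x + 625 = (x + 5)^4

Eigenvalues and multiplicities (the geometric multiplicity of λ is n − rank(A − λI), which equals the number of Jordan blocks for λ):
  λ = -5: algebraic multiplicity = 4, geometric multiplicity = 2

Determining the block sizes for each eigenvalue:
  λ = -5: with am = 4 and gm = 2, the partition is not yet determined (e.g. several partitions of 4 into 2 parts exist). Let N = A − (-5)·I. Computing rank(N^1) = 2, rank(N^2) = 0; the number of blocks of size ≥ j is rank(N^{j−1}) − rank(N^j), giving [2, 2]. So we have 2 block(s) of size 2 → block sizes [2, 2]

Assembling the blocks gives a Jordan form
J =
  [-5,  1,  0,  0]
  [ 0, -5,  0,  0]
  [ 0,  0, -5,  1]
  [ 0,  0,  0, -5]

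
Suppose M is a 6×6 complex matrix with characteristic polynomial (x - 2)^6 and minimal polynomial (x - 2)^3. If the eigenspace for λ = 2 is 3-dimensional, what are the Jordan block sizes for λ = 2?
Block sizes for λ = 2: [3, 2, 1]

Step 1 — from the characteristic polynomial, algebraic multiplicity of λ = 2 is 6. From dim ker(M − (2)·I) = 3, there are exactly 3 Jordan blocks for λ = 2.
Step 2 — from the minimal polynomial, the factor (x − 2)^3 tells us the largest block for λ = 2 has size 3.
Step 3 — with total size 6, 3 blocks, and largest block 3, the block sizes (in nonincreasing order) are [3, 2, 1].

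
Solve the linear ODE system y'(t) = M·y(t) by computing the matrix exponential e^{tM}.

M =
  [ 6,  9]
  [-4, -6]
e^{tM} =
  [6*t + 1, 9*t]
  [-4*t, 1 - 6*t]

Strategy: write M = P · J · P⁻¹ where J is a Jordan canonical form, so e^{tM} = P · e^{tJ} · P⁻¹, and e^{tJ} can be computed block-by-block.

M has Jordan form
J =
  [0, 1]
  [0, 0]
(up to reordering of blocks).

Per-block formulas:
  For a 2×2 Jordan block J_2(0): exp(t · J_2(0)) = e^(0t)·(I + t·N), where N is the 2×2 nilpotent shift.

After assembling e^{tJ} and conjugating by P, we get:

e^{tM} =
  [6*t + 1, 9*t]
  [-4*t, 1 - 6*t]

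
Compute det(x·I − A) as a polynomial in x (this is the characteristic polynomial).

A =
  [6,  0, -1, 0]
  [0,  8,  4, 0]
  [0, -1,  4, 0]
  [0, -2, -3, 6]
x^4 - 24*x^3 + 216*x^2 - 864*x + 1296

Expanding det(x·I − A) (e.g. by cofactor expansion or by noting that A is similar to its Jordan form J, which has the same characteristic polynomial as A) gives
  χ_A(x) = x^4 - 24*x^3 + 216*x^2 - 864*x + 1296
which factors as (x - 6)^4. The eigenvalues (with algebraic multiplicities) are λ = 6 with multiplicity 4.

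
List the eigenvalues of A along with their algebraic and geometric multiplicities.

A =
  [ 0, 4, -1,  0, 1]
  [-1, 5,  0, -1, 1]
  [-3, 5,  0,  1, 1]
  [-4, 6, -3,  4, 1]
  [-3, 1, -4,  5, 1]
λ = 2: alg = 5, geom = 3

Step 1 — factor the characteristic polynomial to read off the algebraic multiplicities:
  χ_A(x) = (x - 2)^5

Step 2 — compute geometric multiplicities via the rank-nullity identity g(λ) = n − rank(A − λI):
  rank(A − (2)·I) = 2, so dim ker(A − (2)·I) = n − 2 = 3

Summary:
  λ = 2: algebraic multiplicity = 5, geometric multiplicity = 3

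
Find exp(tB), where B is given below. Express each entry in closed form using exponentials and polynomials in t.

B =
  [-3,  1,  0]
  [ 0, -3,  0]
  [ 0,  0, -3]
e^{tB} =
  [exp(-3*t), t*exp(-3*t), 0]
  [0, exp(-3*t), 0]
  [0, 0, exp(-3*t)]

Strategy: write B = P · J · P⁻¹ where J is a Jordan canonical form, so e^{tB} = P · e^{tJ} · P⁻¹, and e^{tJ} can be computed block-by-block.

B has Jordan form
J =
  [-3,  1,  0]
  [ 0, -3,  0]
  [ 0,  0, -3]
(up to reordering of blocks).

Per-block formulas:
  For a 1×1 block at λ = -3: exp(t · [-3]) = [e^(-3t)].
  For a 2×2 Jordan block J_2(-3): exp(t · J_2(-3)) = e^(-3t)·(I + t·N), where N is the 2×2 nilpotent shift.

After assembling e^{tJ} and conjugating by P, we get:

e^{tB} =
  [exp(-3*t), t*exp(-3*t), 0]
  [0, exp(-3*t), 0]
  [0, 0, exp(-3*t)]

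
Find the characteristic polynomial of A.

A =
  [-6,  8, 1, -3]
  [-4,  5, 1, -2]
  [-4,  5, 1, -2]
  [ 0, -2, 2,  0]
x^4

Expanding det(x·I − A) (e.g. by cofactor expansion or by noting that A is similar to its Jordan form J, which has the same characteristic polynomial as A) gives
  χ_A(x) = x^4
which factors as x^4. The eigenvalues (with algebraic multiplicities) are λ = 0 with multiplicity 4.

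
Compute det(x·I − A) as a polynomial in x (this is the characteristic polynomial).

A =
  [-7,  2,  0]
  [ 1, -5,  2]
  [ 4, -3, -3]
x^3 + 15*x^2 + 75*x + 125

Expanding det(x·I − A) (e.g. by cofactor expansion or by noting that A is similar to its Jordan form J, which has the same characteristic polynomial as A) gives
  χ_A(x) = x^3 + 15*x^2 + 75*x + 125
which factors as (x + 5)^3. The eigenvalues (with algebraic multiplicities) are λ = -5 with multiplicity 3.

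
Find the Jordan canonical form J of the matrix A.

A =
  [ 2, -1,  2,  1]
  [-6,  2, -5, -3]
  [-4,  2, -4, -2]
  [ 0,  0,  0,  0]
J_3(0) ⊕ J_1(0)

The characteristic polynomial is
  det(x·I − A) = x^4

Eigenvalues and multiplicities (the geometric multiplicity of λ is n − rank(A − λI), which equals the number of Jordan blocks for λ):
  λ = 0: algebraic multiplicity = 4, geometric multiplicity = 2

Determining the block sizes for each eigenvalue:
  λ = 0: with am = 4 and gm = 2, the partition is not yet determined (e.g. several partitions of 4 into 2 parts exist). Let N = A − (0)·I. Computing rank(N^1) = 2, rank(N^2) = 1, rank(N^3) = 0; the number of blocks of size ≥ j is rank(N^{j−1}) − rank(N^j), giving [2, 1, 1]. So we have 1 block(s) of size 3, 1 block(s) of size 1 → block sizes [3, 1]

Assembling the blocks gives a Jordan form
J =
  [0, 1, 0, 0]
  [0, 0, 1, 0]
  [0, 0, 0, 0]
  [0, 0, 0, 0]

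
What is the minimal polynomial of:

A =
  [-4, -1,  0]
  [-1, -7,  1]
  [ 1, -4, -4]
x^3 + 15*x^2 + 75*x + 125

The characteristic polynomial is χ_A(x) = (x + 5)^3, so the eigenvalues are known. The minimal polynomial is
  m_A(x) = Π_λ (x − λ)^{k_λ}
where k_λ is the size of the *largest* Jordan block for λ (equivalently, the smallest k with (A − λI)^k v = 0 for every generalised eigenvector v of λ).

  λ = -5: largest Jordan block has size 3, contributing (x + 5)^3

So m_A(x) = (x + 5)^3 = x^3 + 15*x^2 + 75*x + 125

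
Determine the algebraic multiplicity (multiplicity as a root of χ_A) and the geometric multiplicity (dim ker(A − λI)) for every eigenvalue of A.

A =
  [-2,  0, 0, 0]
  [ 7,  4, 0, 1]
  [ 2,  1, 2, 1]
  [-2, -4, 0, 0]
λ = -2: alg = 1, geom = 1; λ = 2: alg = 3, geom = 1

Step 1 — factor the characteristic polynomial to read off the algebraic multiplicities:
  χ_A(x) = (x - 2)^3*(x + 2)

Step 2 — compute geometric multiplicities via the rank-nullity identity g(λ) = n − rank(A − λI):
  rank(A − (-2)·I) = 3, so dim ker(A − (-2)·I) = n − 3 = 1
  rank(A − (2)·I) = 3, so dim ker(A − (2)·I) = n − 3 = 1

Summary:
  λ = -2: algebraic multiplicity = 1, geometric multiplicity = 1
  λ = 2: algebraic multiplicity = 3, geometric multiplicity = 1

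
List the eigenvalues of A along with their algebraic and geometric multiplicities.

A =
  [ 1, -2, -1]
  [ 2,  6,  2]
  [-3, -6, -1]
λ = 2: alg = 3, geom = 2

Step 1 — factor the characteristic polynomial to read off the algebraic multiplicities:
  χ_A(x) = (x - 2)^3

Step 2 — compute geometric multiplicities via the rank-nullity identity g(λ) = n − rank(A − λI):
  rank(A − (2)·I) = 1, so dim ker(A − (2)·I) = n − 1 = 2

Summary:
  λ = 2: algebraic multiplicity = 3, geometric multiplicity = 2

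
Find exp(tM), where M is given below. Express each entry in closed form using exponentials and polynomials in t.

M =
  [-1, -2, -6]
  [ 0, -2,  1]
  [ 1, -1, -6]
e^{tM} =
  [-t^2*exp(-3*t) + 2*t*exp(-3*t) + exp(-3*t), -2*t*exp(-3*t), 2*t^2*exp(-3*t) - 6*t*exp(-3*t)]
  [t^2*exp(-3*t)/2, t*exp(-3*t) + exp(-3*t), -t^2*exp(-3*t) + t*exp(-3*t)]
  [-t^2*exp(-3*t)/2 + t*exp(-3*t), -t*exp(-3*t), t^2*exp(-3*t) - 3*t*exp(-3*t) + exp(-3*t)]

Strategy: write M = P · J · P⁻¹ where J is a Jordan canonical form, so e^{tM} = P · e^{tJ} · P⁻¹, and e^{tJ} can be computed block-by-block.

M has Jordan form
J =
  [-3,  1,  0]
  [ 0, -3,  1]
  [ 0,  0, -3]
(up to reordering of blocks).

Per-block formulas:
  For a 3×3 Jordan block J_3(-3): exp(t · J_3(-3)) = e^(-3t)·(I + t·N + (t^2/2)·N^2), where N is the 3×3 nilpotent shift.

After assembling e^{tJ} and conjugating by P, we get:

e^{tM} =
  [-t^2*exp(-3*t) + 2*t*exp(-3*t) + exp(-3*t), -2*t*exp(-3*t), 2*t^2*exp(-3*t) - 6*t*exp(-3*t)]
  [t^2*exp(-3*t)/2, t*exp(-3*t) + exp(-3*t), -t^2*exp(-3*t) + t*exp(-3*t)]
  [-t^2*exp(-3*t)/2 + t*exp(-3*t), -t*exp(-3*t), t^2*exp(-3*t) - 3*t*exp(-3*t) + exp(-3*t)]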